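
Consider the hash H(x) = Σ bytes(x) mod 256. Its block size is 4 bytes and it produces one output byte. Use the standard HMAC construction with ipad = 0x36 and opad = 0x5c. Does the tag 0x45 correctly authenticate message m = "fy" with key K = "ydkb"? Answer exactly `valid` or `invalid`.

Key "ydkb" = 79 64 6b 62 is exactly B = 4 bytes: K' = 79 64 6b 62.
K' ⊕ ipad = 4f 52 5d 54; K' ⊕ opad = 25 38 37 3e.
Inner hash: sum = 79+82+93+84+102+121 = 561; mod 256 = 49 → 31.
Outer hash (recomputed tag): sum = 37+56+55+62+49 = 259; mod 256 = 3 → 03.
Recomputed tag = 03; claimed = 45 → mismatch.

invalid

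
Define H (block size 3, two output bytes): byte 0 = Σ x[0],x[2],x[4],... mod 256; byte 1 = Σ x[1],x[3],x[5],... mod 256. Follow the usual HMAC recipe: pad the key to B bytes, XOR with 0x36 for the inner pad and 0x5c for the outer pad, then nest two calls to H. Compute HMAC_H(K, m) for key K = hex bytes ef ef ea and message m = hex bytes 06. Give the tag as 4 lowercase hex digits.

Key hex bytes ef ef ea is exactly B = 3 bytes: K' = ef ef ea.
K' ⊕ ipad = d9 d9 dc.  K' ⊕ opad = b3 b3 b6.
Inner input = (K'⊕ipad) ∥ m = d9 d9 dc ∥ 06.
Inner hash: even-index sum = 437 mod 256 = 181; odd-index sum = 223 mod 256 = 223 → b5 df.
Outer input = (K'⊕opad) ∥ inner = b3 b3 b6 ∥ b5 df.
Outer hash (tag): even-index sum = 584 mod 256 = 72; odd-index sum = 360 mod 256 = 104 → 48 68.

4868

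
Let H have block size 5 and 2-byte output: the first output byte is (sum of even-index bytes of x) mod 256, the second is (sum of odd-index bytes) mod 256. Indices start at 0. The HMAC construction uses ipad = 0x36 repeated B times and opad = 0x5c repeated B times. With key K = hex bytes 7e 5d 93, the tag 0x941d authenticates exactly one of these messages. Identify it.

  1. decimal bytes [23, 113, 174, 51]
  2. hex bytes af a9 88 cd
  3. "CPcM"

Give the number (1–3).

Key hex bytes 7e 5d 93 is 3 bytes ≤ B = 5; zero-pad to 5 bytes: K' = 7e 5d 93 00 00.
K' ⊕ ipad = 48 6b a5 36 36; K' ⊕ opad = 22 01 cf 5c 5c.
m1: inner = H(48 6b a5 36 36 17 71 ae 33) = c7 66; tag = H(22 01 cf 5c 5c c7 66) = b324
m2: inner = H(48 6b a5 36 36 af a9 88 cd) = 99 d8; tag = H(22 01 cf 5c 5c 99 d8) = 25f6
m3: inner = H(48 6b a5 36 36 43 50 63 4d) = c0 47; tag = H(22 01 cf 5c 5c c0 47) = 941d ← matches

3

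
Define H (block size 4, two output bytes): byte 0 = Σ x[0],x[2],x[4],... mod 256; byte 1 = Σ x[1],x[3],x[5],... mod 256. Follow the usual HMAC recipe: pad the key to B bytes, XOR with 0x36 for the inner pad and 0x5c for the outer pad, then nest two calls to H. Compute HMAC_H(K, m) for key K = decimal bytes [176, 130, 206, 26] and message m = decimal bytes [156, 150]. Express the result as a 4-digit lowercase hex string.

989a

Key decimal bytes [176, 130, 206, 26] = b0 82 ce 1a is exactly B = 4 bytes: K' = b0 82 ce 1a.
K' ⊕ ipad = 86 b4 f8 2c.  K' ⊕ opad = ec de 92 46.
Inner input = (K'⊕ipad) ∥ m = 86 b4 f8 2c ∥ 9c 96.
Inner hash: even-index sum = 538 mod 256 = 26; odd-index sum = 374 mod 256 = 118 → 1a 76.
Outer input = (K'⊕opad) ∥ inner = ec de 92 46 ∥ 1a 76.
Outer hash (tag): even-index sum = 408 mod 256 = 152; odd-index sum = 410 mod 256 = 154 → 98 9a.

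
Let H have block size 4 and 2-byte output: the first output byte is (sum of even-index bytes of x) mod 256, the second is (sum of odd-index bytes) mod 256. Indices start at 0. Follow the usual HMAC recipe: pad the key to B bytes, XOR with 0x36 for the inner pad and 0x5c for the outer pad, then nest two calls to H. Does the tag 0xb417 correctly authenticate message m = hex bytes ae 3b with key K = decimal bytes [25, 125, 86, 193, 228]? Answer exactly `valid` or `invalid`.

Key decimal bytes [25, 125, 86, 193, 228] = 19 7d 56 c1 e4 is 5 bytes > B = 4, so hash it first: H(key) = 53 3e, then zero-pad to 4 bytes: K' = 53 3e 00 00.
K' ⊕ ipad = 65 08 36 36; K' ⊕ opad = 0f 62 5c 5c.
Inner hash: even-index sum = 329 mod 256 = 73; odd-index sum = 121 mod 256 = 121 → 49 79.
Outer hash (recomputed tag): even-index sum = 180 mod 256 = 180; odd-index sum = 311 mod 256 = 55 → b4 37.
Recomputed tag = b437; claimed = b417 → mismatch.

invalid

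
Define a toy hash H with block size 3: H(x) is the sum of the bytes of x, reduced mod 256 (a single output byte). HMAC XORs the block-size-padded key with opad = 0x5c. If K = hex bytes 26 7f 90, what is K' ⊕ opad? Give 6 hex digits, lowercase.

Key hex bytes 26 7f 90 is exactly B = 3 bytes: K' = 26 7f 90.
XOR each byte with 0x5c: 26⊕5c=7a, 7f⊕5c=23, 90⊕5c=cc.

7a23cc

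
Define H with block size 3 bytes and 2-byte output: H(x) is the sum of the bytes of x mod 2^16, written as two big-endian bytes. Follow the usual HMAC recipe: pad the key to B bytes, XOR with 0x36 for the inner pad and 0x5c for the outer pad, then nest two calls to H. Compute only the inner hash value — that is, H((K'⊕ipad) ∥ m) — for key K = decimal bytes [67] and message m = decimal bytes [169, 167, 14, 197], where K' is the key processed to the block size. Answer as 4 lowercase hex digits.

Key decimal bytes [67] = 43 is 1 byte ≤ B = 3; zero-pad to 3 bytes: K' = 43 00 00.
K' ⊕ ipad = 75 36 36.
Inner input = 75 36 36 ∥ a9 a7 0e c5.
Inner hash: sum = 117+54+54+169+167+14+197 = 772 → 03 04.

0304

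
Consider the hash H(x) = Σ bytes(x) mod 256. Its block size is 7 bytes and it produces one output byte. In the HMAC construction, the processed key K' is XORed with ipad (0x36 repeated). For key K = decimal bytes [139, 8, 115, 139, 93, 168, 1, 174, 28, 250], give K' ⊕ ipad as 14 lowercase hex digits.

6d363636363636

Key decimal bytes [139, 8, 115, 139, 93, 168, 1, 174, 28, 250] = 8b 08 73 8b 5d a8 01 ae 1c fa is 10 bytes > B = 7, so hash it first: H(key) = 5b, then zero-pad to 7 bytes: K' = 5b 00 00 00 00 00 00.
XOR each byte with 0x36: 5b⊕36=6d, 00⊕36=36, 00⊕36=36, 00⊕36=36, 00⊕36=36, 00⊕36=36, 00⊕36=36.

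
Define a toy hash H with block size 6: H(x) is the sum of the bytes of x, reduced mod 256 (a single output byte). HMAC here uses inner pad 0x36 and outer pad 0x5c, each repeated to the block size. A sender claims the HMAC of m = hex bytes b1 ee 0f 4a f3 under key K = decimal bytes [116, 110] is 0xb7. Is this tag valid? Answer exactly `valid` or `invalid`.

invalid

Key decimal bytes [116, 110] = 74 6e is 2 bytes ≤ B = 6; zero-pad to 6 bytes: K' = 74 6e 00 00 00 00.
K' ⊕ ipad = 42 58 36 36 36 36; K' ⊕ opad = 28 32 5c 5c 5c 5c.
Inner hash: sum = 66+88+54+54+54+54+177+238+15+74+243 = 1117; mod 256 = 93 → 5d.
Outer hash (recomputed tag): sum = 40+50+92+92+92+92+93 = 551; mod 256 = 39 → 27.
Recomputed tag = 27; claimed = b7 → mismatch.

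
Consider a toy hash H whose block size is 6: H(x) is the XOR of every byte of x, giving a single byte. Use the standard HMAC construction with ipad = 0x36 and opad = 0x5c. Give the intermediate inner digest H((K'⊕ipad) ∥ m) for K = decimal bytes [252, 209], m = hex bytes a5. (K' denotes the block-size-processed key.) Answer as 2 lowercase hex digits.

88

Key decimal bytes [252, 209] = fc d1 is 2 bytes ≤ B = 6; zero-pad to 6 bytes: K' = fc d1 00 00 00 00.
K' ⊕ ipad = ca e7 36 36 36 36.
Inner input = ca e7 36 36 36 36 ∥ a5.
Inner hash: XOR ca⊕e7⊕36⊕36⊕36⊕36⊕a5 = 88.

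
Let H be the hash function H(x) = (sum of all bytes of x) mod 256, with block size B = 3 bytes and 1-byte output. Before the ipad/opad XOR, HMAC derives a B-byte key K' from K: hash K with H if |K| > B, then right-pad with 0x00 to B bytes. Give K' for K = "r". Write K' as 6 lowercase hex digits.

Key "r" = 72 is 1 byte ≤ B = 3; zero-pad to 3 bytes: K' = 72 00 00.

720000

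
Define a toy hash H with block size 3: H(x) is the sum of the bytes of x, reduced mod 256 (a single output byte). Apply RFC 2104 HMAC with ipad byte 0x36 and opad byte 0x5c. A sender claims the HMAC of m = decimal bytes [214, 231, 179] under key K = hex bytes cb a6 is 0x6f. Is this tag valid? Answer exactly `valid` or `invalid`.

invalid

Key hex bytes cb a6 is 2 bytes ≤ B = 3; zero-pad to 3 bytes: K' = cb a6 00.
K' ⊕ ipad = fd 90 36; K' ⊕ opad = 97 fa 5c.
Inner hash: sum = 253+144+54+214+231+179 = 1075; mod 256 = 51 → 33.
Outer hash (recomputed tag): sum = 151+250+92+51 = 544; mod 256 = 32 → 20.
Recomputed tag = 20; claimed = 6f → mismatch.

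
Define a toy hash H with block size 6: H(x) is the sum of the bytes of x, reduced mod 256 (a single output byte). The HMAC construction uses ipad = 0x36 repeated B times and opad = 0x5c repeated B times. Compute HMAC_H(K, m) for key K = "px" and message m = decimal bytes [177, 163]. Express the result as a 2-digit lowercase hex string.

80

Key "px" = 70 78 is 2 bytes ≤ B = 6; zero-pad to 6 bytes: K' = 70 78 00 00 00 00.
K' ⊕ ipad = 46 4e 36 36 36 36.  K' ⊕ opad = 2c 24 5c 5c 5c 5c.
Inner input = (K'⊕ipad) ∥ m = 46 4e 36 36 36 36 ∥ b1 a3.
Inner hash: sum = 70+78+54+54+54+54+177+163 = 704; mod 256 = 192 → c0.
Outer input = (K'⊕opad) ∥ inner = 2c 24 5c 5c 5c 5c ∥ c0.
Outer hash (tag): sum = 44+36+92+92+92+92+192 = 640; mod 256 = 128 → 80.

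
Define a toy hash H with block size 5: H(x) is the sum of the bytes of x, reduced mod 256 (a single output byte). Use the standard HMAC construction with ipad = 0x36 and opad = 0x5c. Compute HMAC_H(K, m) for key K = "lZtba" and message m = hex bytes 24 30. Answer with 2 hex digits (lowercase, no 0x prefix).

e0

Key "lZtba" = 6c 5a 74 62 61 is exactly B = 5 bytes: K' = 6c 5a 74 62 61.
K' ⊕ ipad = 5a 6c 42 54 57.  K' ⊕ opad = 30 06 28 3e 3d.
Inner input = (K'⊕ipad) ∥ m = 5a 6c 42 54 57 ∥ 24 30.
Inner hash: sum = 90+108+66+84+87+36+48 = 519; mod 256 = 7 → 07.
Outer input = (K'⊕opad) ∥ inner = 30 06 28 3e 3d ∥ 07.
Outer hash (tag): sum = 48+6+40+62+61+7 = 224 → e0.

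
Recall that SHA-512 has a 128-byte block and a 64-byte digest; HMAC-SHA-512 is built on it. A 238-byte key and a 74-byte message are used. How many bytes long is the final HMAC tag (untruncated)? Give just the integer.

The tag is one SHA-512 digest: 64 bytes.

64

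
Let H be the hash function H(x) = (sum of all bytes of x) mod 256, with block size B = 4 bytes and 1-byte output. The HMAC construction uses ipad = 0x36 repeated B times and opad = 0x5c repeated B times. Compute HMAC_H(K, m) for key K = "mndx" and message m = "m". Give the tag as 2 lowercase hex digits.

7f

Key "mndx" = 6d 6e 64 78 is exactly B = 4 bytes: K' = 6d 6e 64 78.
K' ⊕ ipad = 5b 58 52 4e.  K' ⊕ opad = 31 32 38 24.
Inner input = (K'⊕ipad) ∥ m = 5b 58 52 4e ∥ 6d.
Inner hash: sum = 91+88+82+78+109 = 448; mod 256 = 192 → c0.
Outer input = (K'⊕opad) ∥ inner = 31 32 38 24 ∥ c0.
Outer hash (tag): sum = 49+50+56+36+192 = 383; mod 256 = 127 → 7f.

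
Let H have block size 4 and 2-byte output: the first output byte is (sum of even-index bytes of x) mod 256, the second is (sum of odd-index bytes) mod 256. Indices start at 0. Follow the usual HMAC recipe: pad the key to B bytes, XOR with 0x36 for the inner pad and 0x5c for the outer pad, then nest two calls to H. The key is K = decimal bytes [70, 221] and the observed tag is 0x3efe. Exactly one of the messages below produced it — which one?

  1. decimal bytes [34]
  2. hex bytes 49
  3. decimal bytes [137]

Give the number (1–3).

Key decimal bytes [70, 221] = 46 dd is 2 bytes ≤ B = 4; zero-pad to 4 bytes: K' = 46 dd 00 00.
K' ⊕ ipad = 70 eb 36 36; K' ⊕ opad = 1a 81 5c 5c.
m1: inner = H(70 eb 36 36 22) = c8 21; tag = H(1a 81 5c 5c c8 21) = 3efe ← matches
m2: inner = H(70 eb 36 36 49) = ef 21; tag = H(1a 81 5c 5c ef 21) = 65fe
m3: inner = H(70 eb 36 36 89) = 2f 21; tag = H(1a 81 5c 5c 2f 21) = a5fe

1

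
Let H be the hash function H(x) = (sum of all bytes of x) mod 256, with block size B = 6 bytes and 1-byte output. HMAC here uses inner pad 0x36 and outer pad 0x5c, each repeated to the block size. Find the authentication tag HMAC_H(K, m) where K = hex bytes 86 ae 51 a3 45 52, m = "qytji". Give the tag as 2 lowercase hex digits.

Key hex bytes 86 ae 51 a3 45 52 is exactly B = 6 bytes: K' = 86 ae 51 a3 45 52.
K' ⊕ ipad = b0 98 67 95 73 64.  K' ⊕ opad = da f2 0d ff 19 0e.
Inner input = (K'⊕ipad) ∥ m = b0 98 67 95 73 64 ∥ 71 79 74 6a 69.
Inner hash: sum = 176+152+103+149+115+100+113+121+116+106+105 = 1356; mod 256 = 76 → 4c.
Outer input = (K'⊕opad) ∥ inner = da f2 0d ff 19 0e ∥ 4c.
Outer hash (tag): sum = 218+242+13+255+25+14+76 = 843; mod 256 = 75 → 4b.

4b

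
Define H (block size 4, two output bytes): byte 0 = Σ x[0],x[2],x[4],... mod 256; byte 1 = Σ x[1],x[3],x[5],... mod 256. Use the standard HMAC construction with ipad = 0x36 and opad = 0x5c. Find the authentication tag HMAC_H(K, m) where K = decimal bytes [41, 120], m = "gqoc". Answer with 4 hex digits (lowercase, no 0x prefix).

Key decimal bytes [41, 120] = 29 78 is 2 bytes ≤ B = 4; zero-pad to 4 bytes: K' = 29 78 00 00.
K' ⊕ ipad = 1f 4e 36 36.  K' ⊕ opad = 75 24 5c 5c.
Inner input = (K'⊕ipad) ∥ m = 1f 4e 36 36 ∥ 67 71 6f 63.
Inner hash: even-index sum = 299 mod 256 = 43; odd-index sum = 344 mod 256 = 88 → 2b 58.
Outer input = (K'⊕opad) ∥ inner = 75 24 5c 5c ∥ 2b 58.
Outer hash (tag): even-index sum = 252 mod 256 = 252; odd-index sum = 216 mod 256 = 216 → fc d8.

fcd8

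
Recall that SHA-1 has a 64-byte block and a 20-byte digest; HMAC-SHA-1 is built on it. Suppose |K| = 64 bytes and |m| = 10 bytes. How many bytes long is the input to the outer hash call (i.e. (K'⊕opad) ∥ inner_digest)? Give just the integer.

Key is 64 ≤ 64 bytes, zero-padded: |K'| = 64.
Outer input = (K'⊕opad) ∥ H(inner) → 64 + 20 = 84 bytes.

84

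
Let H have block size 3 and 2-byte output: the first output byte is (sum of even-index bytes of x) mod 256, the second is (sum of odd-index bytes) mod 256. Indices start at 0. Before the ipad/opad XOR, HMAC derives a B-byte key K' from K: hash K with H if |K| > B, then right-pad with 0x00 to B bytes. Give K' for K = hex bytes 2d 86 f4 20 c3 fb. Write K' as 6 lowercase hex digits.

e4a100

|K| = 6 > B = 3, so first hash the key.
H(K): even-index sum = 484 mod 256 = 228; odd-index sum = 417 mod 256 = 161 → e4 a1.
Zero-pad H(K) = e4 a1 to 3 bytes: K' = e4 a1 00.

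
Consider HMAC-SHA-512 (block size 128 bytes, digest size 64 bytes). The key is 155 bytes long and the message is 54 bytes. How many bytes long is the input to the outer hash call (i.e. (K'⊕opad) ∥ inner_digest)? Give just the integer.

192

Key is 155 > 128 bytes, so it is hashed to 64 bytes then zero-padded to 128: |K'| = 128.
Outer input = (K'⊕opad) ∥ H(inner) → 128 + 64 = 192 bytes.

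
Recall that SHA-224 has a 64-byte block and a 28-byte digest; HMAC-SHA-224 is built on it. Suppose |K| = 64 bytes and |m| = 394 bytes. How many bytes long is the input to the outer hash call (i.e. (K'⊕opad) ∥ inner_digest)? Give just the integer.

Key is 64 ≤ 64 bytes, zero-padded: |K'| = 64.
Outer input = (K'⊕opad) ∥ H(inner) → 64 + 28 = 92 bytes.

92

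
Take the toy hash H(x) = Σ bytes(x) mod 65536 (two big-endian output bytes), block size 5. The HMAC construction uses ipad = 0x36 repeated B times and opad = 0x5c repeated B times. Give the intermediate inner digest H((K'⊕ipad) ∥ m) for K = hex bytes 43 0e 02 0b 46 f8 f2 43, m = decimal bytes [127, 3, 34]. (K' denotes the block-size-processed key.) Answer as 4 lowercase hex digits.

Key hex bytes 43 0e 02 0b 46 f8 f2 43 is 8 bytes > B = 5, so hash it first: H(key) = 02 d1, then zero-pad to 5 bytes: K' = 02 d1 00 00 00.
K' ⊕ ipad = 34 e7 36 36 36.
Inner input = 34 e7 36 36 36 ∥ 7f 03 22.
Inner hash: sum = 52+231+54+54+54+127+3+34 = 609 → 02 61.

0261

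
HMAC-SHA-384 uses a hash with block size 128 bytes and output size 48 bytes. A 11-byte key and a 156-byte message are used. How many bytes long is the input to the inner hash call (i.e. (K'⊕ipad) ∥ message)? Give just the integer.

284

Key is 11 ≤ 128 bytes, zero-padded: |K'| = 128.
Inner input = (K'⊕ipad) ∥ m → 128 + 156 = 284 bytes.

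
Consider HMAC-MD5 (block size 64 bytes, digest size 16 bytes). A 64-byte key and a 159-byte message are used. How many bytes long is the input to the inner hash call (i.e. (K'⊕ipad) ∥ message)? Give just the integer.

Key is 64 ≤ 64 bytes, zero-padded: |K'| = 64.
Inner input = (K'⊕ipad) ∥ m → 64 + 159 = 223 bytes.

223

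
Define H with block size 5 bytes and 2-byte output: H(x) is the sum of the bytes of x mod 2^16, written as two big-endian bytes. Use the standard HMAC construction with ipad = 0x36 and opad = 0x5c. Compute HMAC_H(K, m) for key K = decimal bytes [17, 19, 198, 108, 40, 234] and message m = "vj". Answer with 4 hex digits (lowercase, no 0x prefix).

01bc

Key decimal bytes [17, 19, 198, 108, 40, 234] = 11 13 c6 6c 28 ea is 6 bytes > B = 5, so hash it first: H(key) = 02 68, then zero-pad to 5 bytes: K' = 02 68 00 00 00.
K' ⊕ ipad = 34 5e 36 36 36.  K' ⊕ opad = 5e 34 5c 5c 5c.
Inner input = (K'⊕ipad) ∥ m = 34 5e 36 36 36 ∥ 76 6a.
Inner hash: sum = 52+94+54+54+54+118+106 = 532 → 02 14.
Outer input = (K'⊕opad) ∥ inner = 5e 34 5c 5c 5c ∥ 02 14.
Outer hash (tag): sum = 94+52+92+92+92+2+20 = 444 → 01 bc.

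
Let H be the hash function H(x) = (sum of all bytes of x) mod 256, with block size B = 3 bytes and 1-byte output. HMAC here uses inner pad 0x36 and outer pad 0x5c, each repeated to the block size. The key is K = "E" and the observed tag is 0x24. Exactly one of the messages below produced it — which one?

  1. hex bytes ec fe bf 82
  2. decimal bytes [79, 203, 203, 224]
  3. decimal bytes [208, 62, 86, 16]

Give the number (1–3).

Key "E" = 45 is 1 byte ≤ B = 3; zero-pad to 3 bytes: K' = 45 00 00.
K' ⊕ ipad = 73 36 36; K' ⊕ opad = 19 5c 5c.
m1: inner = H(73 36 36 ec fe bf 82) = 0a; tag = H(19 5c 5c 0a) = db
m2: inner = H(73 36 36 4f cb cb e0) = a4; tag = H(19 5c 5c a4) = 75
m3: inner = H(73 36 36 d0 3e 56 10) = 53; tag = H(19 5c 5c 53) = 24 ← matches

3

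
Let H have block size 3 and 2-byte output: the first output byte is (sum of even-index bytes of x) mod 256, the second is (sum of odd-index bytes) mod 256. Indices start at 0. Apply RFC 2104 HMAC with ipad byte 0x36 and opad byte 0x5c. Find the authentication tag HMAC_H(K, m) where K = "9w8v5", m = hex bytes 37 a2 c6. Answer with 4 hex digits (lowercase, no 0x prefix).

2e19

Key "9w8v5" = 39 77 38 76 35 is 5 bytes > B = 3, so hash it first: H(key) = a6 ed, then zero-pad to 3 bytes: K' = a6 ed 00.
K' ⊕ ipad = 90 db 36.  K' ⊕ opad = fa b1 5c.
Inner input = (K'⊕ipad) ∥ m = 90 db 36 ∥ 37 a2 c6.
Inner hash: even-index sum = 360 mod 256 = 104; odd-index sum = 472 mod 256 = 216 → 68 d8.
Outer input = (K'⊕opad) ∥ inner = fa b1 5c ∥ 68 d8.
Outer hash (tag): even-index sum = 558 mod 256 = 46; odd-index sum = 281 mod 256 = 25 → 2e 19.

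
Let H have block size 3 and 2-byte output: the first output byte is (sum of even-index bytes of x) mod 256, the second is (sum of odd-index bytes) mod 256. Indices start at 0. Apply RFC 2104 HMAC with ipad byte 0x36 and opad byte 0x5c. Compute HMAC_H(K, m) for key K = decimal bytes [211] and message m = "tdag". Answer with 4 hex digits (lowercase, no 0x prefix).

f642

Key decimal bytes [211] = d3 is 1 byte ≤ B = 3; zero-pad to 3 bytes: K' = d3 00 00.
K' ⊕ ipad = e5 36 36.  K' ⊕ opad = 8f 5c 5c.
Inner input = (K'⊕ipad) ∥ m = e5 36 36 ∥ 74 64 61 67.
Inner hash: even-index sum = 486 mod 256 = 230; odd-index sum = 267 mod 256 = 11 → e6 0b.
Outer input = (K'⊕opad) ∥ inner = 8f 5c 5c ∥ e6 0b.
Outer hash (tag): even-index sum = 246 mod 256 = 246; odd-index sum = 322 mod 256 = 66 → f6 42.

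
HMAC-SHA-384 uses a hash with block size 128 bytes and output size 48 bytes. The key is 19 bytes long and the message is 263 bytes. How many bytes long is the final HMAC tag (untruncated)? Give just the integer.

The tag is one SHA-384 digest: 48 bytes.

48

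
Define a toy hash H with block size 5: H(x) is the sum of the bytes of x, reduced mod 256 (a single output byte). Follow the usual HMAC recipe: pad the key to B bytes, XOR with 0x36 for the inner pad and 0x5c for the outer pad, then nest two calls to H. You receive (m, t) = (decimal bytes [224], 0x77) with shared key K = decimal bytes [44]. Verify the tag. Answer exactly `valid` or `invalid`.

Key decimal bytes [44] = 2c is 1 byte ≤ B = 5; zero-pad to 5 bytes: K' = 2c 00 00 00 00.
K' ⊕ ipad = 1a 36 36 36 36; K' ⊕ opad = 70 5c 5c 5c 5c.
Inner hash: sum = 26+54+54+54+54+224 = 466; mod 256 = 210 → d2.
Outer hash (recomputed tag): sum = 112+92+92+92+92+210 = 690; mod 256 = 178 → b2.
Recomputed tag = b2; claimed = 77 → mismatch.

invalid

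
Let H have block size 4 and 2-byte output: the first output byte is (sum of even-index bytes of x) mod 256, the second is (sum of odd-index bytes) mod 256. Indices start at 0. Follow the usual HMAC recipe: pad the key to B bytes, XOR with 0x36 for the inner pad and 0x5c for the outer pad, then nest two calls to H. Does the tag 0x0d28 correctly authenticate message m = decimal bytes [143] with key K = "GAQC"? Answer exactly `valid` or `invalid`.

invalid

Key "GAQC" = 47 41 51 43 is exactly B = 4 bytes: K' = 47 41 51 43.
K' ⊕ ipad = 71 77 67 75; K' ⊕ opad = 1b 1d 0d 1f.
Inner hash: even-index sum = 359 mod 256 = 103; odd-index sum = 236 mod 256 = 236 → 67 ec.
Outer hash (recomputed tag): even-index sum = 143 mod 256 = 143; odd-index sum = 296 mod 256 = 40 → 8f 28.
Recomputed tag = 8f28; claimed = 0d28 → mismatch.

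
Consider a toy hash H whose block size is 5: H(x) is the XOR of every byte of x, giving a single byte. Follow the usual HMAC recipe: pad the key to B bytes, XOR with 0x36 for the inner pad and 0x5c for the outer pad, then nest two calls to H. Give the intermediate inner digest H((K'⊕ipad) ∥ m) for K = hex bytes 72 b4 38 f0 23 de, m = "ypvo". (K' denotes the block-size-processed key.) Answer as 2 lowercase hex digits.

Key hex bytes 72 b4 38 f0 23 de is 6 bytes > B = 5, so hash it first: H(key) = f3, then zero-pad to 5 bytes: K' = f3 00 00 00 00.
K' ⊕ ipad = c5 36 36 36 36.
Inner input = c5 36 36 36 36 ∥ 79 70 76 6f.
Inner hash: XOR c5⊕36⊕36⊕36⊕36⊕79⊕70⊕76⊕6f = d5.

d5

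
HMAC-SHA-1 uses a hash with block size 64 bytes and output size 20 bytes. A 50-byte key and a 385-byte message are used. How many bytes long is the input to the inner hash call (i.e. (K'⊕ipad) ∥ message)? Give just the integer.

Key is 50 ≤ 64 bytes, zero-padded: |K'| = 64.
Inner input = (K'⊕ipad) ∥ m → 64 + 385 = 449 bytes.

449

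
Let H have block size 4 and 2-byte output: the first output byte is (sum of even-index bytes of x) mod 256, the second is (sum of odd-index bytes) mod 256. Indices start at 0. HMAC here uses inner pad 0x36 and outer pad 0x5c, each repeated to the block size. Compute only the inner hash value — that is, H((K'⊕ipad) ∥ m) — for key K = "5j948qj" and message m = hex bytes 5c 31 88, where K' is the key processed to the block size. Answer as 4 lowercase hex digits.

Key "5j948qj" = 35 6a 39 34 38 71 6a is 7 bytes > B = 4, so hash it first: H(key) = 10 0f, then zero-pad to 4 bytes: K' = 10 0f 00 00.
K' ⊕ ipad = 26 39 36 36.
Inner input = 26 39 36 36 ∥ 5c 31 88.
Inner hash: even-index sum = 320 mod 256 = 64; odd-index sum = 160 mod 256 = 160 → 40 a0.

40a0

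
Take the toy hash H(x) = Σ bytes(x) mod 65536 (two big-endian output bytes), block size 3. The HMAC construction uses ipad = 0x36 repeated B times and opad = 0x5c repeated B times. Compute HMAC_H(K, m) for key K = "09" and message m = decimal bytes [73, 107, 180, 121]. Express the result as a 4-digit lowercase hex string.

015b

Key "09" = 30 39 is 2 bytes ≤ B = 3; zero-pad to 3 bytes: K' = 30 39 00.
K' ⊕ ipad = 06 0f 36.  K' ⊕ opad = 6c 65 5c.
Inner input = (K'⊕ipad) ∥ m = 06 0f 36 ∥ 49 6b b4 79.
Inner hash: sum = 6+15+54+73+107+180+121 = 556 → 02 2c.
Outer input = (K'⊕opad) ∥ inner = 6c 65 5c ∥ 02 2c.
Outer hash (tag): sum = 108+101+92+2+44 = 347 → 01 5b.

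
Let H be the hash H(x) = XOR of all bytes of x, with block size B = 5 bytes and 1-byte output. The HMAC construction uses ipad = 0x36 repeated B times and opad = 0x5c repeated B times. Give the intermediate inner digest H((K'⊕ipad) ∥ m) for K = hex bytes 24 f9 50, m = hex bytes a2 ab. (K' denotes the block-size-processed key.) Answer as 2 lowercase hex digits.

b2

Key hex bytes 24 f9 50 is 3 bytes ≤ B = 5; zero-pad to 5 bytes: K' = 24 f9 50 00 00.
K' ⊕ ipad = 12 cf 66 36 36.
Inner input = 12 cf 66 36 36 ∥ a2 ab.
Inner hash: XOR 12⊕cf⊕66⊕36⊕36⊕a2⊕ab = b2.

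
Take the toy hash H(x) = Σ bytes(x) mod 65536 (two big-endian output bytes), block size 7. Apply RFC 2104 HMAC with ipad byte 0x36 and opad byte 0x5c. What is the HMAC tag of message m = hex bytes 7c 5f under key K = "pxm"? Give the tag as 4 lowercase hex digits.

Key "pxm" = 70 78 6d is 3 bytes ≤ B = 7; zero-pad to 7 bytes: K' = 70 78 6d 00 00 00 00.
K' ⊕ ipad = 46 4e 5b 36 36 36 36.  K' ⊕ opad = 2c 24 31 5c 5c 5c 5c.
Inner input = (K'⊕ipad) ∥ m = 46 4e 5b 36 36 36 36 ∥ 7c 5f.
Inner hash: sum = 70+78+91+54+54+54+54+124+95 = 674 → 02 a2.
Outer input = (K'⊕opad) ∥ inner = 2c 24 31 5c 5c 5c 5c ∥ 02 a2.
Outer hash (tag): sum = 44+36+49+92+92+92+92+2+162 = 661 → 02 95.

0295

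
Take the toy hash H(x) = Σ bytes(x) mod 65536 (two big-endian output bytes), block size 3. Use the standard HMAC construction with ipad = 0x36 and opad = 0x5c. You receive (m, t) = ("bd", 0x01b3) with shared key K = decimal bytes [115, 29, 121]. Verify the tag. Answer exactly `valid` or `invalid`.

invalid

Key decimal bytes [115, 29, 121] = 73 1d 79 is exactly B = 3 bytes: K' = 73 1d 79.
K' ⊕ ipad = 45 2b 4f; K' ⊕ opad = 2f 41 25.
Inner hash: sum = 69+43+79+98+100 = 389 → 01 85.
Outer hash (recomputed tag): sum = 47+65+37+1+133 = 283 → 01 1b.
Recomputed tag = 011b; claimed = 01b3 → mismatch.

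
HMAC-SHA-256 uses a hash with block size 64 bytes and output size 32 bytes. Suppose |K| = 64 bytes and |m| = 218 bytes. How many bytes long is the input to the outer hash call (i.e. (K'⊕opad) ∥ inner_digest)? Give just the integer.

96

Key is 64 ≤ 64 bytes, zero-padded: |K'| = 64.
Outer input = (K'⊕opad) ∥ H(inner) → 64 + 32 = 96 bytes.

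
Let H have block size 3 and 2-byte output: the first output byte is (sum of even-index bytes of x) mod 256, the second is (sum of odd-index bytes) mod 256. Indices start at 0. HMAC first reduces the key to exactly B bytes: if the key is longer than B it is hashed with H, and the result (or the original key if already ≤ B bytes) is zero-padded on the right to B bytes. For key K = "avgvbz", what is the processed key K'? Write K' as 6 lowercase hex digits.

2a6600

|K| = 6 > B = 3, so first hash the key.
H(K): even-index sum = 298 mod 256 = 42; odd-index sum = 358 mod 256 = 102 → 2a 66.
Zero-pad H(K) = 2a 66 to 3 bytes: K' = 2a 66 00.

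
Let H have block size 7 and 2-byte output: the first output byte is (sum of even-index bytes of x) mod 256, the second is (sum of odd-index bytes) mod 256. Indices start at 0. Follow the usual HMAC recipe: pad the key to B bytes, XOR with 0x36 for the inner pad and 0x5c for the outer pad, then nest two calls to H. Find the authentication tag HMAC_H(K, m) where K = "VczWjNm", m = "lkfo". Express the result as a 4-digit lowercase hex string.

Key "VczWjNm" = 56 63 7a 57 6a 4e 6d is exactly B = 7 bytes: K' = 56 63 7a 57 6a 4e 6d.
K' ⊕ ipad = 60 55 4c 61 5c 78 5b.  K' ⊕ opad = 0a 3f 26 0b 36 12 31.
Inner input = (K'⊕ipad) ∥ m = 60 55 4c 61 5c 78 5b ∥ 6c 6b 66 6f.
Inner hash: even-index sum = 573 mod 256 = 61; odd-index sum = 512 mod 256 = 0 → 3d 00.
Outer input = (K'⊕opad) ∥ inner = 0a 3f 26 0b 36 12 31 ∥ 3d 00.
Outer hash (tag): even-index sum = 151 mod 256 = 151; odd-index sum = 153 mod 256 = 153 → 97 99.

9799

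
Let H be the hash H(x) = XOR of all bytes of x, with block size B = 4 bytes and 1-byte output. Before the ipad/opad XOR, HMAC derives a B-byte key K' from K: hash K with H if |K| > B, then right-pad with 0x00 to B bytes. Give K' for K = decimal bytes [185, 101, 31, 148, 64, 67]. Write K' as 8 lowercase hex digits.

54000000

|K| = 6 > B = 4, so first hash the key.
H(K): XOR b9⊕65⊕1f⊕94⊕40⊕43 = 54.
Zero-pad H(K) = 54 to 4 bytes: K' = 54 00 00 00.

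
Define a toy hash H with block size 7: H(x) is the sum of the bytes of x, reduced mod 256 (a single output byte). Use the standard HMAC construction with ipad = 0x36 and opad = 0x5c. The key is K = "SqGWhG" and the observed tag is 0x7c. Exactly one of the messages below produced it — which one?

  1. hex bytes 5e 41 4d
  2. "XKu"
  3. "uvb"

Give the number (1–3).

Key "SqGWhG" = 53 71 47 57 68 47 is 6 bytes ≤ B = 7; zero-pad to 7 bytes: K' = 53 71 47 57 68 47 00.
K' ⊕ ipad = 65 47 71 61 5e 71 36; K' ⊕ opad = 0f 2d 1b 0b 34 1b 5c.
m1: inner = H(65 47 71 61 5e 71 36 5e 41 4d) = 6f; tag = H(0f 2d 1b 0b 34 1b 5c 6f) = 7c ← matches
m2: inner = H(65 47 71 61 5e 71 36 58 4b 75) = 9b; tag = H(0f 2d 1b 0b 34 1b 5c 9b) = a8
m3: inner = H(65 47 71 61 5e 71 36 75 76 62) = d0; tag = H(0f 2d 1b 0b 34 1b 5c d0) = dd

1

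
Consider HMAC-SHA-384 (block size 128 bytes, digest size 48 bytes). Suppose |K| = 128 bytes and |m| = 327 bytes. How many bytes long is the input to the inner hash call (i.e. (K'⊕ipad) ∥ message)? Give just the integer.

455

Key is 128 ≤ 128 bytes, zero-padded: |K'| = 128.
Inner input = (K'⊕ipad) ∥ m → 128 + 327 = 455 bytes.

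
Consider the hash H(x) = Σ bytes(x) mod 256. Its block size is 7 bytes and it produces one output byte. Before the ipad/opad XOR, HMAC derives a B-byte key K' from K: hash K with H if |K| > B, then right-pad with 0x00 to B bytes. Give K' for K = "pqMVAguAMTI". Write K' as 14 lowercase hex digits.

cc000000000000

|K| = 11 > B = 7, so first hash the key.
H(K): sum = 112+113+77+86+65+103+117+65+77+84+73 = 972; mod 256 = 204 → cc.
Zero-pad H(K) = cc to 7 bytes: K' = cc 00 00 00 00 00 00.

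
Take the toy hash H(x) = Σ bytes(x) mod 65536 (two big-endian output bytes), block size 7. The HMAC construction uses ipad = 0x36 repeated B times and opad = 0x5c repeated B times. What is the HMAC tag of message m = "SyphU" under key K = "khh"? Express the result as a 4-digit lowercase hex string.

Key "khh" = 6b 68 68 is 3 bytes ≤ B = 7; zero-pad to 7 bytes: K' = 6b 68 68 00 00 00 00.
K' ⊕ ipad = 5d 5e 5e 36 36 36 36.  K' ⊕ opad = 37 34 34 5c 5c 5c 5c.
Inner input = (K'⊕ipad) ∥ m = 5d 5e 5e 36 36 36 36 ∥ 53 79 70 68 55.
Inner hash: sum = 93+94+94+54+54+54+54+83+121+112+104+85 = 1002 → 03 ea.
Outer input = (K'⊕opad) ∥ inner = 37 34 34 5c 5c 5c 5c ∥ 03 ea.
Outer hash (tag): sum = 55+52+52+92+92+92+92+3+234 = 764 → 02 fc.

02fc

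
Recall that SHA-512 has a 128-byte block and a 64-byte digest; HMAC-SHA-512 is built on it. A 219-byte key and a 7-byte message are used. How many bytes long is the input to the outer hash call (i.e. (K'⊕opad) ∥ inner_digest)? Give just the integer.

Key is 219 > 128 bytes, so it is hashed to 64 bytes then zero-padded to 128: |K'| = 128.
Outer input = (K'⊕opad) ∥ H(inner) → 128 + 64 = 192 bytes.

192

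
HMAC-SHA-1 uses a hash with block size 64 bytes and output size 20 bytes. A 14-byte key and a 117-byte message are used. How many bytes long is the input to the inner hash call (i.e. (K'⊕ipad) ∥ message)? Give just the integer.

181

Key is 14 ≤ 64 bytes, zero-padded: |K'| = 64.
Inner input = (K'⊕ipad) ∥ m → 64 + 117 = 181 bytes.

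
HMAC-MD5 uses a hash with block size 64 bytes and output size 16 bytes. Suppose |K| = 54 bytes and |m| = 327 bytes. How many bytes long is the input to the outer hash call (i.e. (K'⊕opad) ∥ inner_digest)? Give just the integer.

Key is 54 ≤ 64 bytes, zero-padded: |K'| = 64.
Outer input = (K'⊕opad) ∥ H(inner) → 64 + 16 = 80 bytes.

80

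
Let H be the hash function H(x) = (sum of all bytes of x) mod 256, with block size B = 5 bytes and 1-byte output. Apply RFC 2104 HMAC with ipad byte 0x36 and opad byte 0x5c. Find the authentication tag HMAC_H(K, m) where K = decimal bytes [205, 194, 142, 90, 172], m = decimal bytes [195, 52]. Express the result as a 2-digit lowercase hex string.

Key decimal bytes [205, 194, 142, 90, 172] = cd c2 8e 5a ac is exactly B = 5 bytes: K' = cd c2 8e 5a ac.
K' ⊕ ipad = fb f4 b8 6c 9a.  K' ⊕ opad = 91 9e d2 06 f0.
Inner input = (K'⊕ipad) ∥ m = fb f4 b8 6c 9a ∥ c3 34.
Inner hash: sum = 251+244+184+108+154+195+52 = 1188; mod 256 = 164 → a4.
Outer input = (K'⊕opad) ∥ inner = 91 9e d2 06 f0 ∥ a4.
Outer hash (tag): sum = 145+158+210+6+240+164 = 923; mod 256 = 155 → 9b.

9b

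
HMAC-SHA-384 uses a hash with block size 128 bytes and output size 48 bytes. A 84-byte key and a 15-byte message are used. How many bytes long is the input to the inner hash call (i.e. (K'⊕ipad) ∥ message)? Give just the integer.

Key is 84 ≤ 128 bytes, zero-padded: |K'| = 128.
Inner input = (K'⊕ipad) ∥ m → 128 + 15 = 143 bytes.

143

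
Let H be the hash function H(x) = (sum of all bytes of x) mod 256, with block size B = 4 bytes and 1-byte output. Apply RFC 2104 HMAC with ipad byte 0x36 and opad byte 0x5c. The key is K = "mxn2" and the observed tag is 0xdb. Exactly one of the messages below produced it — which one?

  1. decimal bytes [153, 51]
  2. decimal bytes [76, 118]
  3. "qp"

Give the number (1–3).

Key "mxn2" = 6d 78 6e 32 is exactly B = 4 bytes: K' = 6d 78 6e 32.
K' ⊕ ipad = 5b 4e 58 04; K' ⊕ opad = 31 24 32 6e.
m1: inner = H(5b 4e 58 04 99 33) = d1; tag = H(31 24 32 6e d1) = c6
m2: inner = H(5b 4e 58 04 4c 76) = c7; tag = H(31 24 32 6e c7) = bc
m3: inner = H(5b 4e 58 04 71 70) = e6; tag = H(31 24 32 6e e6) = db ← matches

3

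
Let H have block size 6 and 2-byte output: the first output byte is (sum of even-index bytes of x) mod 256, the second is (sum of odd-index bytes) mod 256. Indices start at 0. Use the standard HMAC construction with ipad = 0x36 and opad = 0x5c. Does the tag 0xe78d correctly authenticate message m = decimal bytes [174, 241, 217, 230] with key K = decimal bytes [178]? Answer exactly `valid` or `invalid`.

invalid

Key decimal bytes [178] = b2 is 1 byte ≤ B = 6; zero-pad to 6 bytes: K' = b2 00 00 00 00 00.
K' ⊕ ipad = 84 36 36 36 36 36; K' ⊕ opad = ee 5c 5c 5c 5c 5c.
Inner hash: even-index sum = 631 mod 256 = 119; odd-index sum = 633 mod 256 = 121 → 77 79.
Outer hash (recomputed tag): even-index sum = 541 mod 256 = 29; odd-index sum = 397 mod 256 = 141 → 1d 8d.
Recomputed tag = 1d8d; claimed = e78d → mismatch.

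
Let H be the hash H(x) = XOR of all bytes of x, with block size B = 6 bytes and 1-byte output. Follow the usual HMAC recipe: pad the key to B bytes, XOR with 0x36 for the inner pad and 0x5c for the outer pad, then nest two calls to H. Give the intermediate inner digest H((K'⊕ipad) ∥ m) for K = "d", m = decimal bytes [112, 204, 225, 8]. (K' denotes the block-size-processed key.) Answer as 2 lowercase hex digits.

Key "d" = 64 is 1 byte ≤ B = 6; zero-pad to 6 bytes: K' = 64 00 00 00 00 00.
K' ⊕ ipad = 52 36 36 36 36 36.
Inner input = 52 36 36 36 36 36 ∥ 70 cc e1 08.
Inner hash: XOR 52⊕36⊕36⊕36⊕36⊕36⊕70⊕cc⊕e1⊕08 = 31.

31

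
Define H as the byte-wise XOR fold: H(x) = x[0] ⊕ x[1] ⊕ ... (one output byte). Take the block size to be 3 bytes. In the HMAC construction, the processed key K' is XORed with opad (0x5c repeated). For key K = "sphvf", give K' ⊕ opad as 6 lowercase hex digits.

275c5c

Key "sphvf" = 73 70 68 76 66 is 5 bytes > B = 3, so hash it first: H(key) = 7b, then zero-pad to 3 bytes: K' = 7b 00 00.
XOR each byte with 0x5c: 7b⊕5c=27, 00⊕5c=5c, 00⊕5c=5c.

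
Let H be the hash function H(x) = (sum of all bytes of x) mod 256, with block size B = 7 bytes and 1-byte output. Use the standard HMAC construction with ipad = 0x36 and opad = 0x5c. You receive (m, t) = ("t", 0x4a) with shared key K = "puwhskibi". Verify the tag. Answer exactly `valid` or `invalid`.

Key "puwhskibi" = 70 75 77 68 73 6b 69 62 69 is 9 bytes > B = 7, so hash it first: H(key) = d6, then zero-pad to 7 bytes: K' = d6 00 00 00 00 00 00.
K' ⊕ ipad = e0 36 36 36 36 36 36; K' ⊕ opad = 8a 5c 5c 5c 5c 5c 5c.
Inner hash: sum = 224+54+54+54+54+54+54+116 = 664; mod 256 = 152 → 98.
Outer hash (recomputed tag): sum = 138+92+92+92+92+92+92+152 = 842; mod 256 = 74 → 4a.
Recomputed tag = 4a; claimed = 4a → match.

valid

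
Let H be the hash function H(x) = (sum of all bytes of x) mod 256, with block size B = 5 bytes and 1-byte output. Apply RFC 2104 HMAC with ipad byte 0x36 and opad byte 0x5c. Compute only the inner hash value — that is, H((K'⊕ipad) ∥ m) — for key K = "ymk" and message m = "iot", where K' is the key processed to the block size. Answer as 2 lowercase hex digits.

bf

Key "ymk" = 79 6d 6b is 3 bytes ≤ B = 5; zero-pad to 5 bytes: K' = 79 6d 6b 00 00.
K' ⊕ ipad = 4f 5b 5d 36 36.
Inner input = 4f 5b 5d 36 36 ∥ 69 6f 74.
Inner hash: sum = 79+91+93+54+54+105+111+116 = 703; mod 256 = 191 → bf.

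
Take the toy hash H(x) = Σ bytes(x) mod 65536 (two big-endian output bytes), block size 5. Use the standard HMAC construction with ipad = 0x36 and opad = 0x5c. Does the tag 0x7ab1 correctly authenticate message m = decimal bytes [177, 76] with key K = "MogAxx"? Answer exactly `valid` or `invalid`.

Key "MogAxx" = 4d 6f 67 41 78 78 is 6 bytes > B = 5, so hash it first: H(key) = 02 54, then zero-pad to 5 bytes: K' = 02 54 00 00 00.
K' ⊕ ipad = 34 62 36 36 36; K' ⊕ opad = 5e 08 5c 5c 5c.
Inner hash: sum = 52+98+54+54+54+177+76 = 565 → 02 35.
Outer hash (recomputed tag): sum = 94+8+92+92+92+2+53 = 433 → 01 b1.
Recomputed tag = 01b1; claimed = 7ab1 → mismatch.

invalid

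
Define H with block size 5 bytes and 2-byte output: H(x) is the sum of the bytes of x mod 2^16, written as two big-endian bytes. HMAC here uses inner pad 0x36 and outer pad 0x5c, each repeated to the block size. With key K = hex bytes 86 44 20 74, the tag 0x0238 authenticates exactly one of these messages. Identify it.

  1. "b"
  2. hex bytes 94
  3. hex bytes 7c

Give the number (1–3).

2

Key hex bytes 86 44 20 74 is 4 bytes ≤ B = 5; zero-pad to 5 bytes: K' = 86 44 20 74 00.
K' ⊕ ipad = b0 72 16 42 36; K' ⊕ opad = da 18 7c 28 5c.
m1: inner = H(b0 72 16 42 36 62) = 02 12; tag = H(da 18 7c 28 5c 02 12) = 0206
m2: inner = H(b0 72 16 42 36 94) = 02 44; tag = H(da 18 7c 28 5c 02 44) = 0238 ← matches
m3: inner = H(b0 72 16 42 36 7c) = 02 2c; tag = H(da 18 7c 28 5c 02 2c) = 0220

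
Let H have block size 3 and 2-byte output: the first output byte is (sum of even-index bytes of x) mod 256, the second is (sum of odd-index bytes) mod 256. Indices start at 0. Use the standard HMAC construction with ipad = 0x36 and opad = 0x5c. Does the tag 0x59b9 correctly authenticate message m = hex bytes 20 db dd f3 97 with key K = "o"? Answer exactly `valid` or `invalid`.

Key "o" = 6f is 1 byte ≤ B = 3; zero-pad to 3 bytes: K' = 6f 00 00.
K' ⊕ ipad = 59 36 36; K' ⊕ opad = 33 5c 5c.
Inner hash: even-index sum = 605 mod 256 = 93; odd-index sum = 458 mod 256 = 202 → 5d ca.
Outer hash (recomputed tag): even-index sum = 345 mod 256 = 89; odd-index sum = 185 mod 256 = 185 → 59 b9.
Recomputed tag = 59b9; claimed = 59b9 → match.

valid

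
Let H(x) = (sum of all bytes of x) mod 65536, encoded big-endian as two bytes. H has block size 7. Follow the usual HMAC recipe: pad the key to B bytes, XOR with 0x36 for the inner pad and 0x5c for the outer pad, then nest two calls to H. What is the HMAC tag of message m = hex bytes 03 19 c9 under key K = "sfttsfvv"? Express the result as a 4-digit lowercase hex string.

Key "sfttsfvv" = 73 66 74 74 73 66 76 76 is 8 bytes > B = 7, so hash it first: H(key) = 03 86, then zero-pad to 7 bytes: K' = 03 86 00 00 00 00 00.
K' ⊕ ipad = 35 b0 36 36 36 36 36.  K' ⊕ opad = 5f da 5c 5c 5c 5c 5c.
Inner input = (K'⊕ipad) ∥ m = 35 b0 36 36 36 36 36 ∥ 03 19 c9.
Inner hash: sum = 53+176+54+54+54+54+54+3+25+201 = 728 → 02 d8.
Outer input = (K'⊕opad) ∥ inner = 5f da 5c 5c 5c 5c 5c ∥ 02 d8.
Outer hash (tag): sum = 95+218+92+92+92+92+92+2+216 = 991 → 03 df.

03df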